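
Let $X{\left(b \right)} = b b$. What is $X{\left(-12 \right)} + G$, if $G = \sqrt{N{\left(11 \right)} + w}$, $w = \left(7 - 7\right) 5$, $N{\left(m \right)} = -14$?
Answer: $144 + i \sqrt{14} \approx 144.0 + 3.7417 i$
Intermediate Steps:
$w = 0$ ($w = 0 \cdot 5 = 0$)
$X{\left(b \right)} = b^{2}$
$G = i \sqrt{14}$ ($G = \sqrt{-14 + 0} = \sqrt{-14} = i \sqrt{14} \approx 3.7417 i$)
$X{\left(-12 \right)} + G = \left(-12\right)^{2} + i \sqrt{14} = 144 + i \sqrt{14}$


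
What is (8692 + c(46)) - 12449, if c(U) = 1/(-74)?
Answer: -278019/74 ≈ -3757.0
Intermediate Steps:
c(U) = -1/74
(8692 + c(46)) - 12449 = (8692 - 1/74) - 12449 = 643207/74 - 12449 = -278019/74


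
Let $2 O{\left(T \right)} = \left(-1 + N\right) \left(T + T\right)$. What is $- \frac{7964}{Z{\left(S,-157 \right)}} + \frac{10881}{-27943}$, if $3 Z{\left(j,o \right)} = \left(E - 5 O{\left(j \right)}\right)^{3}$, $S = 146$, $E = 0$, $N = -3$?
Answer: $- \frac{67726470535539}{173924832496000} \approx -0.3894$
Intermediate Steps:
$O{\left(T \right)} = - 4 T$ ($O{\left(T \right)} = \frac{\left(-1 - 3\right) \left(T + T\right)}{2} = \frac{\left(-4\right) 2 T}{2} = \frac{\left(-8\right) T}{2} = - 4 T$)
$Z{\left(j,o \right)} = \frac{8000 j^{3}}{3}$ ($Z{\left(j,o \right)} = \frac{\left(0 - 5 \left(- 4 j\right)\right)^{3}}{3} = \frac{\left(0 + 20 j\right)^{3}}{3} = \frac{\left(20 j\right)^{3}}{3} = \frac{8000 j^{3}}{3}$)
$- \frac{7964}{Z{\left(S,-157 \right)}} + \frac{10881}{-27943} = - \frac{7964}{\frac{8000}{3} \cdot 146^{3}} + \frac{10881}{-27943} = - \frac{7964}{\frac{8000}{3} \cdot 3112136} + 10881 \left(- \frac{1}{27943}\right) = - \frac{7964}{\frac{24897088000}{3}} - \frac{10881}{27943} = \left(-7964\right) \frac{3}{24897088000} - \frac{10881}{27943} = - \frac{5973}{6224272000} - \frac{10881}{27943} = - \frac{67726470535539}{173924832496000}$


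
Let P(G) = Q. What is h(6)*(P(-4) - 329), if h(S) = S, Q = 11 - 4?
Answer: -1932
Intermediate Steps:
Q = 7
P(G) = 7
h(6)*(P(-4) - 329) = 6*(7 - 329) = 6*(-322) = -1932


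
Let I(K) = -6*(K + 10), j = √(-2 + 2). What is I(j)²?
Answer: 3600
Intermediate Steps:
j = 0 (j = √0 = 0)
I(K) = -60 - 6*K (I(K) = -6*(10 + K) = -60 - 6*K)
I(j)² = (-60 - 6*0)² = (-60 + 0)² = (-60)² = 3600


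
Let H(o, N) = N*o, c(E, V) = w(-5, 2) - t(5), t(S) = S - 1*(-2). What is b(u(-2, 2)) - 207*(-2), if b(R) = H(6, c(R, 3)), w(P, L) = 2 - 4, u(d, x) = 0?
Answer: 360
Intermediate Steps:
w(P, L) = -2
t(S) = 2 + S (t(S) = S + 2 = 2 + S)
c(E, V) = -9 (c(E, V) = -2 - (2 + 5) = -2 - 1*7 = -2 - 7 = -9)
b(R) = -54 (b(R) = -9*6 = -54)
b(u(-2, 2)) - 207*(-2) = -54 - 207*(-2) = -54 + 414 = 360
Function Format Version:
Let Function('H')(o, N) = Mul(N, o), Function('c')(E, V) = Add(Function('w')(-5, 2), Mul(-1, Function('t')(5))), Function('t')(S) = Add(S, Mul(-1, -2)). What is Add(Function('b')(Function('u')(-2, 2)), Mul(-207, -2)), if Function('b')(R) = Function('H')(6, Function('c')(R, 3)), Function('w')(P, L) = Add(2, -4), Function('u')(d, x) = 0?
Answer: 360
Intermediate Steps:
Function('w')(P, L) = -2
Function('t')(S) = Add(2, S) (Function('t')(S) = Add(S, 2) = Add(2, S))
Function('c')(E, V) = -9 (Function('c')(E, V) = Add(-2, Mul(-1, Add(2, 5))) = Add(-2, Mul(-1, 7)) = Add(-2, -7) = -9)
Function('b')(R) = -54 (Function('b')(R) = Mul(-9, 6) = -54)
Add(Function('b')(Function('u')(-2, 2)), Mul(-207, -2)) = Add(-54, Mul(-207, -2)) = Add(-54, 414) = 360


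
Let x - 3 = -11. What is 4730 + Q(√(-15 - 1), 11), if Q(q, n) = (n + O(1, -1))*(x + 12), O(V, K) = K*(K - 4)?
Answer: 4794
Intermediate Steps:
x = -8 (x = 3 - 11 = -8)
O(V, K) = K*(-4 + K)
Q(q, n) = 20 + 4*n (Q(q, n) = (n - (-4 - 1))*(-8 + 12) = (n - 1*(-5))*4 = (n + 5)*4 = (5 + n)*4 = 20 + 4*n)
4730 + Q(√(-15 - 1), 11) = 4730 + (20 + 4*11) = 4730 + (20 + 44) = 4730 + 64 = 4794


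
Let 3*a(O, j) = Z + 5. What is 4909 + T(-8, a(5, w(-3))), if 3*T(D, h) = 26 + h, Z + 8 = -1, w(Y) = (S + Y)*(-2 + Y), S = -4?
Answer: 44255/9 ≈ 4917.2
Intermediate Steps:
w(Y) = (-4 + Y)*(-2 + Y)
Z = -9 (Z = -8 - 1 = -9)
a(O, j) = -4/3 (a(O, j) = (-9 + 5)/3 = (⅓)*(-4) = -4/3)
T(D, h) = 26/3 + h/3 (T(D, h) = (26 + h)/3 = 26/3 + h/3)
4909 + T(-8, a(5, w(-3))) = 4909 + (26/3 + (⅓)*(-4/3)) = 4909 + (26/3 - 4/9) = 4909 + 74/9 = 44255/9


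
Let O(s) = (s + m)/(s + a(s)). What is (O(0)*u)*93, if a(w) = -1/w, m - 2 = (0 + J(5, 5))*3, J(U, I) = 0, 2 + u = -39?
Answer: 0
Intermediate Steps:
u = -41 (u = -2 - 39 = -41)
m = 2 (m = 2 + (0 + 0)*3 = 2 + 0*3 = 2 + 0 = 2)
O(s) = (2 + s)/(s - 1/s) (O(s) = (s + 2)/(s - 1/s) = (2 + s)/(s - 1/s))
(O(0)*u)*93 = ((0*(2 + 0)/(-1 + 0²))*(-41))*93 = ((0*2/(-1 + 0))*(-41))*93 = ((0*2/(-1))*(-41))*93 = ((0*(-1)*2)*(-41))*93 = (0*(-41))*93 = 0*93 = 0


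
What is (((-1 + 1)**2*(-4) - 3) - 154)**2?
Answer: 24649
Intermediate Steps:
(((-1 + 1)**2*(-4) - 3) - 154)**2 = ((0**2*(-4) - 3) - 154)**2 = ((0*(-4) - 3) - 154)**2 = ((0 - 3) - 154)**2 = (-3 - 154)**2 = (-157)**2 = 24649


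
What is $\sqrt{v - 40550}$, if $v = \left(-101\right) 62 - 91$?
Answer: $i \sqrt{46903} \approx 216.57 i$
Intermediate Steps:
$v = -6353$ ($v = -6262 - 91 = -6353$)
$\sqrt{v - 40550} = \sqrt{-6353 - 40550} = \sqrt{-46903} = i \sqrt{46903}$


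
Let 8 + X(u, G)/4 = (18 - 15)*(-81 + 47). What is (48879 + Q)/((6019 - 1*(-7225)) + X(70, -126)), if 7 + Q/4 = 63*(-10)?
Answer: 46331/12804 ≈ 3.6185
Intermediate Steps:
X(u, G) = -440 (X(u, G) = -32 + 4*((18 - 15)*(-81 + 47)) = -32 + 4*(3*(-34)) = -32 + 4*(-102) = -32 - 408 = -440)
Q = -2548 (Q = -28 + 4*(63*(-10)) = -28 + 4*(-630) = -28 - 2520 = -2548)
(48879 + Q)/((6019 - 1*(-7225)) + X(70, -126)) = (48879 - 2548)/((6019 - 1*(-7225)) - 440) = 46331/((6019 + 7225) - 440) = 46331/(13244 - 440) = 46331/12804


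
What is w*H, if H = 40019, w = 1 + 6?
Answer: 280133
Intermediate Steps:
w = 7
w*H = 7*40019 = 280133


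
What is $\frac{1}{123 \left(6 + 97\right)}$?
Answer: $\frac{1}{12669} \approx 7.8933 \cdot 10^{-5}$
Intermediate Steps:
$\frac{1}{123 \left(6 + 97\right)} = \frac{1}{123 \cdot 103} = \frac{1}{12669}$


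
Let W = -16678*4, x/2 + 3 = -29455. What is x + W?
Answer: -125628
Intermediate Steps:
x = -58916 (x = -6 + 2*(-29455) = -6 - 58910 = -58916)
W = -66712
x + W = -58916 - 66712 = -125628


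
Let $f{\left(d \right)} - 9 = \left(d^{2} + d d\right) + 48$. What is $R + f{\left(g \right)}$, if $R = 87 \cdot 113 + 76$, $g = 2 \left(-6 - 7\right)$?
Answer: $11316$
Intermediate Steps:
$g = -26$ ($g = 2 \left(-13\right) = -26$)
$R = 9907$ ($R = 9831 + 76 = 9907$)
$f{\left(d \right)} = 57 + 2 d^{2}$ ($f{\left(d \right)} = 9 + \left(\left(d^{2} + d d\right) + 48\right) = 9 + \left(\left(d^{2} + d^{2}\right) + 48\right) = 9 + \left(2 d^{2} + 48\right) = 9 + \left(48 + 2 d^{2}\right) = 57 + 2 d^{2}$)
$R + f{\left(g \right)} = 9907 + \left(57 + 2 \left(-26\right)^{2}\right) = 9907 + \left(57 + 2 \cdot 676\right) = 9907 + \left(57 + 1352\right) = 9907 + 1409 = 11316$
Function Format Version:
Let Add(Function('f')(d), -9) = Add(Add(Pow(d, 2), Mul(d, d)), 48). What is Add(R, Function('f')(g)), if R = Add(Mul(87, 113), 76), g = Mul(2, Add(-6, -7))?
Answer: 11316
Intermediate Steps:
g = -26 (g = Mul(2, -13) = -26)
R = 9907 (R = Add(9831, 76) = 9907)
Function('f')(d) = Add(57, Mul(2, Pow(d, 2))) (Function('f')(d) = Add(9, Add(Add(Pow(d, 2), Mul(d, d)), 48)) = Add(9, Add(Add(Pow(d, 2), Pow(d, 2)), 48)) = Add(9, Add(Mul(2, Pow(d, 2)), 48)) = Add(9, Add(48, Mul(2, Pow(d, 2)))) = Add(57, Mul(2, Pow(d, 2))))
Add(R, Function('f')(g)) = Add(9907, Add(57, Mul(2, Pow(-26, 2)))) = Add(9907, Add(57, Mul(2, 676))) = Add(9907, Add(57, 1352)) = Add(9907, 1409) = 11316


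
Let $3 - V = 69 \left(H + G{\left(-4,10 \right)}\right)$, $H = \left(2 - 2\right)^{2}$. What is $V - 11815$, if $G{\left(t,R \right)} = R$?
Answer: $-12502$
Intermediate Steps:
$H = 0$ ($H = 0^{2} = 0$)
$V = -687$ ($V = 3 - 69 \left(0 + 10\right) = 3 - 69 \cdot 10 = 3 - 690 = -687$)
$V - 11815 = -687 - 11815 = -12502$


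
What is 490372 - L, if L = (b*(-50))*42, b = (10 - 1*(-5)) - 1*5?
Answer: 511372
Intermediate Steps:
b = 10 (b = (10 + 5) - 5 = 15 - 5 = 10)
L = -21000 (L = (10*(-50))*42 = -500*42 = -21000)
490372 - L = 490372 - 1*(-21000) = 490372 + 21000 = 511372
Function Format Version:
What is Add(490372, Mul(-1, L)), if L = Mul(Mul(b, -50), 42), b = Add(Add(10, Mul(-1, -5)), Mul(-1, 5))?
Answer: 511372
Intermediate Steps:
b = 10 (b = Add(Add(10, 5), -5) = Add(15, -5) = 10)
L = -21000 (L = Mul(Mul(10, -50), 42) = Mul(-500, 42) = -21000)
Add(490372, Mul(-1, L)) = Add(490372, Mul(-1, -21000)) = Add(490372, 21000) = 511372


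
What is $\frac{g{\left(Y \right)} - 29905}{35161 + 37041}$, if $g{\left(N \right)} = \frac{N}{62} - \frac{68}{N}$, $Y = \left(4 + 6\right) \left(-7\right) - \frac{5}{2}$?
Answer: $- \frac{537696061}{1298191960} \approx -0.41419$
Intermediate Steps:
$Y = - \frac{145}{2}$ ($Y = 10 \left(-7\right) - \frac{5}{2} = -70 - \frac{5}{2} = - \frac{145}{2} \approx -72.5$)
$g{\left(N \right)} = - \frac{68}{N} + \frac{N}{62}$ ($g{\left(N \right)} = N \frac{1}{62} - \frac{68}{N} = \frac{N}{62} - \frac{68}{N} = - \frac{68}{N} + \frac{N}{62}$)
$\frac{g{\left(Y \right)} - 29905}{35161 + 37041} = \frac{\left(- \frac{68}{- \frac{145}{2}} + \frac{1}{62} \left(- \frac{145}{2}\right)\right) - 29905}{35161 + 37041} = \frac{\left(\left(-68\right) \left(- \frac{2}{145}\right) - \frac{145}{124}\right) - 29905}{72202} = \left(\left(\frac{136}{145} - \frac{145}{124}\right) - 29905\right) \frac{1}{72202} = \left(- \frac{4161}{17980} - 29905\right) \frac{1}{72202} = \left(- \frac{537696061}{17980}\right) \frac{1}{72202} = - \frac{537696061}{1298191960}$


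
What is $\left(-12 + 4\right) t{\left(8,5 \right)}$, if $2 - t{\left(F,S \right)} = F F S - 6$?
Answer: $2496$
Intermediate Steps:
$t{\left(F,S \right)} = 8 - S F^{2}$ ($t{\left(F,S \right)} = 2 - \left(F F S - 6\right) = 2 - \left(F^{2} S - 6\right) = 2 - \left(S F^{2} - 6\right) = 2 - \left(-6 + S F^{2}\right) = 8 - S F^{2}$)
$\left(-12 + 4\right) t{\left(8,5 \right)} = \left(-12 + 4\right) \left(8 - 5 \cdot 8^{2}\right) = - 8 \left(8 - 5 \cdot 64\right) = - 8 \left(8 - 320\right) = \left(-8\right) \left(-312\right) = 2496$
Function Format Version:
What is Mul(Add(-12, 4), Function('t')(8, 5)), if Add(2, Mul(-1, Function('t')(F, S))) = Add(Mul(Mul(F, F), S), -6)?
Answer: 2496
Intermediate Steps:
Function('t')(F, S) = Add(8, Mul(-1, S, Pow(F, 2))) (Function('t')(F, S) = Add(2, Mul(-1, Add(Mul(Mul(F, F), S), -6))) = Add(2, Mul(-1, Add(Mul(Pow(F, 2), S), -6))) = Add(2, Mul(-1, Add(Mul(S, Pow(F, 2)), -6))) = Add(2, Mul(-1, Add(-6, Mul(S, Pow(F, 2))))) = Add(2, Add(6, Mul(-1, S, Pow(F, 2)))) = Add(8, Mul(-1, S, Pow(F, 2))))
Mul(Add(-12, 4), Function('t')(8, 5)) = Mul(Add(-12, 4), Add(8, Mul(-1, 5, Pow(8, 2)))) = Mul(-8, Add(8, Mul(-1, 5, 64))) = Mul(-8, Add(8, -320)) = Mul(-8, -312) = 2496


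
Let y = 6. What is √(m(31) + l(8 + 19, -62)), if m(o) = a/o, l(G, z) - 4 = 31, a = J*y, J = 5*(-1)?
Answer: √32705/31 ≈ 5.8337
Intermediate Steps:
J = -5
a = -30 (a = -5*6 = -30)
l(G, z) = 35 (l(G, z) = 4 + 31 = 35)
m(o) = -30/o
√(m(31) + l(8 + 19, -62)) = √(-30/31 + 35) = √(1055/31) = √32705/31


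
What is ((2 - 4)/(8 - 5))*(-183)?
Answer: 122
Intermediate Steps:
((2 - 4)/(8 - 5))*(-183) = -2/3*(-183) = -2*⅓*(-183) = -⅔*(-183) = 122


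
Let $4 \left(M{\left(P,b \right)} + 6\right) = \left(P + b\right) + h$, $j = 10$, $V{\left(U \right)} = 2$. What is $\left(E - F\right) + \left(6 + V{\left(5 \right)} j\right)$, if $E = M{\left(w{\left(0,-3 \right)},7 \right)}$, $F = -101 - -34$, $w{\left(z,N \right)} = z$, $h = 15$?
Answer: $\frac{185}{2} \approx 92.5$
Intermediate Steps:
$M{\left(P,b \right)} = - \frac{9}{4} + \frac{P}{4} + \frac{b}{4}$ ($M{\left(P,b \right)} = -6 + \frac{\left(P + b\right) + 15}{4} = -6 + \frac{15 + P + b}{4} = -6 + \left(\frac{15}{4} + \frac{P}{4} + \frac{b}{4}\right) = - \frac{9}{4} + \frac{P}{4} + \frac{b}{4}$)
$F = -67$ ($F = -101 + 34 = -67$)
$E = - \frac{1}{2}$ ($E = - \frac{9}{4} + \frac{1}{4} \cdot 0 + \frac{1}{4} \cdot 7 = - \frac{9}{4} + 0 + \frac{7}{4} = - \frac{1}{2} \approx -0.5$)
$\left(E - F\right) + \left(6 + V{\left(5 \right)} j\right) = \left(- \frac{1}{2} - -67\right) + \left(6 + 2 \cdot 10\right) = \left(- \frac{1}{2} + 67\right) + \left(6 + 20\right) = \frac{133}{2} + 26 = \frac{185}{2}$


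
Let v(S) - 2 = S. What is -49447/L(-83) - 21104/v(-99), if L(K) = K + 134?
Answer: -3720055/4947 ≈ -751.98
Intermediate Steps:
L(K) = 134 + K
v(S) = 2 + S
-49447/L(-83) - 21104/v(-99) = -49447/(134 - 83) - 21104/(2 - 99) = -49447/51 - 21104/(-97) = -49447*1/51 - 21104*(-1/97) = -49447/51 + 21104/97 = -3720055/4947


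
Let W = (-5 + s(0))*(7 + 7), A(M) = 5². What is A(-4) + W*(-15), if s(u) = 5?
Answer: 25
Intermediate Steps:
A(M) = 25
W = 0 (W = (-5 + 5)*(7 + 7) = 0*14 = 0)
A(-4) + W*(-15) = 25 + 0*(-15) = 25 + 0 = 25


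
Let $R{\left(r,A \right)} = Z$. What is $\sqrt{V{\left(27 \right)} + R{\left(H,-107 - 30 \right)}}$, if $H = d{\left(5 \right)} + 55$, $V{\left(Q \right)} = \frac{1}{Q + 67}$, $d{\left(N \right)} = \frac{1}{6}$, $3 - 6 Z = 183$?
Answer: $\frac{i \sqrt{264986}}{94} \approx 5.4763 i$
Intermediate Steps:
$Z = -30$ ($Z = \frac{1}{2} - \frac{61}{2} = -30$)
$d{\left(N \right)} = \frac{1}{6}$
$V{\left(Q \right)} = \frac{1}{67 + Q}$
$H = \frac{331}{6}$ ($H = \frac{1}{6} + 55 = \frac{331}{6} \approx 55.167$)
$R{\left(r,A \right)} = -30$
$\sqrt{V{\left(27 \right)} + R{\left(H,-107 - 30 \right)}} = \sqrt{\frac{1}{67 + 27} - 30} = \sqrt{\frac{1}{94} - 30} = \sqrt{- \frac{2819}{94}} = \frac{i \sqrt{264986}}{94}$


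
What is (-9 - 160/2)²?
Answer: 7921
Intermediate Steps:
(-9 - 160/2)² = (-9 - 10*8)² = (-9 - 80)² = (-89)² = 7921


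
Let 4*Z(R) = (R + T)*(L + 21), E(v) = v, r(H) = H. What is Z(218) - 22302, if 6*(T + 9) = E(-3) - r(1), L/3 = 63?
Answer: -22729/2 ≈ -11365.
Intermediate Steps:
L = 189 (L = 3*63 = 189)
T = -29/3 (T = -9 + (-3 - 1*1)/6 = -9 + (-3 - 1)/6 = -9 + (⅙)*(-4) = -9 - ⅔ = -29/3 ≈ -9.6667)
Z(R) = -1015/2 + 105*R/2 (Z(R) = ((R - 29/3)*(189 + 21))/4 = ((-29/3 + R)*210)/4 = (-2030 + 210*R)/4 = -1015/2 + 105*R/2)
Z(218) - 22302 = (-1015/2 + (105/2)*218) - 22302 = (-1015/2 + 11445) - 22302 = 21875/2 - 22302 = -22729/2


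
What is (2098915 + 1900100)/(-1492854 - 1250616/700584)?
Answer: -116735246865/43577953223 ≈ -2.6788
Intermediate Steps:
(2098915 + 1900100)/(-1492854 - 1250616/700584) = 3999015/(-1492854 - 1250616*1/700584) = 3999015/(-1492854 - 52109/29191) = 3999015/(-43577953223/29191) = 3999015*(-29191/43577953223) = -116735246865/43577953223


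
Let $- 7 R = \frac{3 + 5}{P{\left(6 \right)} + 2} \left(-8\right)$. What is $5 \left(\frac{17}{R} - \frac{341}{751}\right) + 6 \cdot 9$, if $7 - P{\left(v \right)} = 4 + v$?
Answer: $\frac{2039491}{48064} \approx 42.433$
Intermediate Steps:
$P{\left(v \right)} = 3 - v$ ($P{\left(v \right)} = 7 - \left(4 + v\right) = 3 - v$)
$R = - \frac{64}{7}$ ($R = - \frac{\frac{3 + 5}{\left(3 - 6\right) + 2} \left(-8\right)}{7} = - \frac{\frac{8}{\left(3 - 6\right) + 2} \left(-8\right)}{7} = - \frac{\frac{8}{-3 + 2} \left(-8\right)}{7} = - \frac{\frac{8}{-1} \left(-8\right)}{7} = - \frac{8 \left(-1\right) \left(-8\right)}{7} = - \frac{\left(-8\right) \left(-8\right)}{7} = \left(- \frac{1}{7}\right) 64 = - \frac{64}{7} \approx -9.1429$)
$5 \left(\frac{17}{R} - \frac{341}{751}\right) + 6 \cdot 9 = 5 \left(\frac{17}{- \frac{64}{7}} - \frac{341}{751}\right) + 6 \cdot 9 = 5 \left(17 \left(- \frac{7}{64}\right) - \frac{341}{751}\right) + 54 = 5 \left(- \frac{119}{64} - \frac{341}{751}\right) + 54 = 5 \left(- \frac{111193}{48064}\right) + 54 = - \frac{555965}{48064} + 54 = \frac{2039491}{48064}$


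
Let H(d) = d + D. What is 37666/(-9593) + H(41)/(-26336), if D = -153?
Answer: -61931085/15790078 ≈ -3.9222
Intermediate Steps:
H(d) = -153 + d (H(d) = d - 153 = -153 + d)
37666/(-9593) + H(41)/(-26336) = 37666/(-9593) + (-153 + 41)/(-26336) = 37666*(-1/9593) - 112*(-1/26336) = -37666/9593 + 7/1646 = -61931085/15790078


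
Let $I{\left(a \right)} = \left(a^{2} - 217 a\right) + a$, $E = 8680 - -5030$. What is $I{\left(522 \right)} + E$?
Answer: $173442$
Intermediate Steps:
$E = 13710$ ($E = 8680 + 5030 = 13710$)
$I{\left(a \right)} = a^{2} - 216 a$
$I{\left(522 \right)} + E = 522 \left(-216 + 522\right) + 13710 = 522 \cdot 306 + 13710 = 159732 + 13710 = 173442$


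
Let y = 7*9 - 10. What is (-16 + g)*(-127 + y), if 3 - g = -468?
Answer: -33670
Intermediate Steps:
g = 471 (g = 3 - 1*(-468) = 3 + 468 = 471)
y = 53 (y = 63 - 10 = 53)
(-16 + g)*(-127 + y) = (-16 + 471)*(-127 + 53) = 455*(-74) = -33670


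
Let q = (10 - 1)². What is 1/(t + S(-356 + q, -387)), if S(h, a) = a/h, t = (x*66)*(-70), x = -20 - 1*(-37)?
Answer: -275/21598113 ≈ -1.2733e-5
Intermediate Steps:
x = 17 (x = -20 + 37 = 17)
q = 81 (q = 9² = 81)
t = -78540 (t = (17*66)*(-70) = 1122*(-70) = -78540)
1/(t + S(-356 + q, -387)) = 1/(-78540 - 387/(-356 + 81)) = 1/(-78540 - 387/(-275)) = 1/(-78540 - 387*(-1/275)) = 1/(-78540 + 387/275) = 1/(-21598113/275) = -275/21598113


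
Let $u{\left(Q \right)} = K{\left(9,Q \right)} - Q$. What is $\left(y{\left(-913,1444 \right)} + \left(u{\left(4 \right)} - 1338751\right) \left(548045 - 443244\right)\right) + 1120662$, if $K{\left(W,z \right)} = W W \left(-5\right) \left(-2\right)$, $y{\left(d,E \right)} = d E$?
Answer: $-140218171655$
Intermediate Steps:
$y{\left(d,E \right)} = E d$
$K{\left(W,z \right)} = 10 W^{2}$ ($K{\left(W,z \right)} = W^{2} \left(-5\right) \left(-2\right) = - 5 W^{2} \left(-2\right) = 10 W^{2}$)
$u{\left(Q \right)} = 810 - Q$ ($u{\left(Q \right)} = 10 \cdot 9^{2} - Q = 10 \cdot 81 - Q = 810 - Q$)
$\left(y{\left(-913,1444 \right)} + \left(u{\left(4 \right)} - 1338751\right) \left(548045 - 443244\right)\right) + 1120662 = \left(1444 \left(-913\right) + \left(\left(810 - 4\right) - 1338751\right) \left(548045 - 443244\right)\right) + 1120662 = \left(-1318372 + \left(\left(810 - 4\right) - 1338751\right) 104801\right) + 1120662 = \left(-1318372 + \left(806 - 1338751\right) 104801\right) + 1120662 = \left(-1318372 - 140217973945\right) + 1120662 = -140219292317 + 1120662 = -140218171655$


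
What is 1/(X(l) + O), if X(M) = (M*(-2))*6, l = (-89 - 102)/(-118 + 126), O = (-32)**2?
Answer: 2/2621 ≈ 0.00076307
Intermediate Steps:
O = 1024
l = -191/8 ≈ -23.875
X(M) = -12*M (X(M) = -2*M*6 = -12*M)
1/(X(l) + O) = 1/(-12*(-191/8) + 1024) = 1/(573/2 + 1024) = 1/(2621/2) = 2/2621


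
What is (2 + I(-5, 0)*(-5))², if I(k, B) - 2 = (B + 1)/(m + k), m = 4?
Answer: 9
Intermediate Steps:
I(k, B) = 2 + (1 + B)/(4 + k) (I(k, B) = 2 + (B + 1)/(4 + k) = 2 + (1 + B)/(4 + k))
(2 + I(-5, 0)*(-5))² = (2 + ((9 + 0 + 2*(-5))/(4 - 5))*(-5))² = (2 + ((9 + 0 - 10)/(-1))*(-5))² = (2 - 1*(-1)*(-5))² = (2 + 1*(-5))² = (2 - 5)² = (-3)² = 9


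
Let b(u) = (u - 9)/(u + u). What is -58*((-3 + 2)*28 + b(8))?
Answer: 13021/8 ≈ 1627.6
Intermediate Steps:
b(u) = (-9 + u)/(2*u) (b(u) = (-9 + u)/((2*u)) = (-9 + u)*(1/(2*u)) = (-9 + u)/(2*u))
-58*((-3 + 2)*28 + b(8)) = -58*((-3 + 2)*28 + (½)*(-9 + 8)/8) = -58*(-1*28 + (½)*(⅛)*(-1)) = -58*(-28 - 1/16) = -58*(-449/16) = 13021/8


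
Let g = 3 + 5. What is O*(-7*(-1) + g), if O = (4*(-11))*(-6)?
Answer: 3960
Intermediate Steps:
g = 8
O = 264 (O = -44*(-6) = 264)
O*(-7*(-1) + g) = 264*(-7*(-1) + 8) = 264*(7 + 8) = 264*15 = 3960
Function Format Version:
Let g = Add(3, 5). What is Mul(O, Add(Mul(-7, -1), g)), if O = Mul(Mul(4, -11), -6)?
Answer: 3960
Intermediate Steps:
g = 8
O = 264 (O = Mul(-44, -6) = 264)
Mul(O, Add(Mul(-7, -1), g)) = Mul(264, Add(Mul(-7, -1), 8)) = Mul(264, Add(7, 8)) = Mul(264, 15) = 3960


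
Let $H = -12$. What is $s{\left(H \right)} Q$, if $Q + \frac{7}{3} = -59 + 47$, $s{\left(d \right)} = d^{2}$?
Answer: $-2064$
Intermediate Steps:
$Q = - \frac{43}{3}$ ($Q = - \frac{7}{3} + \left(-59 + 47\right) = - \frac{7}{3} - 12 = - \frac{43}{3} \approx -14.333$)
$s{\left(H \right)} Q = \left(-12\right)^{2} \left(- \frac{43}{3}\right) = 144 \left(- \frac{43}{3}\right) = -2064$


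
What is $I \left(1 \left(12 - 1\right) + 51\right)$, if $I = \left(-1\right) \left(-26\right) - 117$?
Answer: $-5642$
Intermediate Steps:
$I = -91$ ($I = 26 - 117 = -91$)
$I \left(1 \left(12 - 1\right) + 51\right) = - 91 \left(1 \left(12 - 1\right) + 51\right) = - 91 \left(1 \cdot 11 + 51\right) = - 91 \left(11 + 51\right) = \left(-91\right) 62 = -5642$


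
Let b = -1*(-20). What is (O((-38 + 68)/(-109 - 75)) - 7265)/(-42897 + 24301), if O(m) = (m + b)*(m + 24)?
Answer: 57488735/157396544 ≈ 0.36525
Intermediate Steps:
b = 20
O(m) = (20 + m)*(24 + m) (O(m) = (m + 20)*(m + 24) = (20 + m)*(24 + m))
(O((-38 + 68)/(-109 - 75)) - 7265)/(-42897 + 24301) = ((480 + ((-38 + 68)/(-109 - 75))² + 44*((-38 + 68)/(-109 - 75))) - 7265)/(-42897 + 24301) = ((480 + (30/(-184))² + 44*(30/(-184))) - 7265)/(-18596) = ((480 + (30*(-1/184))² + 44*(30*(-1/184))) - 7265)*(-1/18596) = ((480 + (-15/92)² + 44*(-15/92)) - 7265)*(-1/18596) = ((480 + 225/8464 - 165/23) - 7265)*(-1/18596) = (4002225/8464 - 7265)*(-1/18596) = -57488735/8464*(-1/18596) = 57488735/157396544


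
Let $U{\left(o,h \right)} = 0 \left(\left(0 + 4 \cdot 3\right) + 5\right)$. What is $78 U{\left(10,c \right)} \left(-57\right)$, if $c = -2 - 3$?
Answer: $0$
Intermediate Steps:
$c = -5$ ($c = -2 - 3 = -5$)
$U{\left(o,h \right)} = 0$ ($U{\left(o,h \right)} = 0 \left(\left(0 + 12\right) + 5\right) = 0 \left(12 + 5\right) = 0 \cdot 17 = 0$)
$78 U{\left(10,c \right)} \left(-57\right) = 78 \cdot 0 \left(-57\right) = 0 \left(-57\right) = 0$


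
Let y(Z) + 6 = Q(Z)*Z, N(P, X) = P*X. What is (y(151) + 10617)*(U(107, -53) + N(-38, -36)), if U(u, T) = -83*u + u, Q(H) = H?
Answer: -247449272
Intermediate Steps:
y(Z) = -6 + Z² (y(Z) = -6 + Z*Z = -6 + Z²)
U(u, T) = -82*u
(y(151) + 10617)*(U(107, -53) + N(-38, -36)) = ((-6 + 151²) + 10617)*(-82*107 - 38*(-36)) = ((-6 + 22801) + 10617)*(-8774 + 1368) = (22795 + 10617)*(-7406) = 33412*(-7406) = -247449272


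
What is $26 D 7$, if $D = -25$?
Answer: $-4550$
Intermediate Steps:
$26 D 7 = 26 \left(-25\right) 7 = \left(-650\right) 7 = -4550$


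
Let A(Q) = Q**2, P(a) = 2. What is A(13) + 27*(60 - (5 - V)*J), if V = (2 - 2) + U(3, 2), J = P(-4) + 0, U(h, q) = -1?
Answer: 1465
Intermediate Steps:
J = 2 (J = 2 + 0 = 2)
V = -1 (V = (2 - 2) - 1 = 0 - 1 = -1)
A(13) + 27*(60 - (5 - V)*J) = 13**2 + 27*(60 - (5 - 1*(-1))*2) = 169 + 27*(60 - (5 + 1)*2) = 169 + 27*(60 - 6*2) = 169 + 27*(60 - 1*12) = 169 + 27*(60 - 12) = 169 + 27*48 = 169 + 1296 = 1465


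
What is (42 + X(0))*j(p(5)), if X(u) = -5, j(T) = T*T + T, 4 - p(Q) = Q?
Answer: 0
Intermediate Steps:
p(Q) = 4 - Q
j(T) = T + T² (j(T) = T² + T = T + T²)
(42 + X(0))*j(p(5)) = (42 - 5)*((4 - 1*5)*(1 + (4 - 1*5))) = 37*((4 - 5)*(1 + (4 - 5))) = 37*(-(1 - 1)) = 37*(-1*0) = 37*0 = 0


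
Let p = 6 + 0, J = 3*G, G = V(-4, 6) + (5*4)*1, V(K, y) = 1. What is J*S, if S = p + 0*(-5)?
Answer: 378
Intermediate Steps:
G = 21 (G = 1 + (5*4)*1 = 1 + 20*1 = 1 + 20 = 21)
J = 63 (J = 3*21 = 63)
p = 6
S = 6 (S = 6 + 0*(-5) = 6 + 0 = 6)
J*S = 63*6 = 378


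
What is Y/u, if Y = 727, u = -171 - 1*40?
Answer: -727/211 ≈ -3.4455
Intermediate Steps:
u = -211 (u = -171 - 40 = -211)
Y/u = 727/(-211) = 727*(-1/211) = -727/211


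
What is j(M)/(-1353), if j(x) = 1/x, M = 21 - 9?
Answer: -1/16236 ≈ -6.1592e-5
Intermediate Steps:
M = 12
j(M)/(-1353) = 1/(12*(-1353)) = (1/12)*(-1/1353) = -1/16236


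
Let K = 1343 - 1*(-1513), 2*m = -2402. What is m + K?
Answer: 1655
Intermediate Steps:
m = -1201 (m = (½)*(-2402) = -1201)
K = 2856 (K = 1343 + 1513 = 2856)
m + K = -1201 + 2856 = 1655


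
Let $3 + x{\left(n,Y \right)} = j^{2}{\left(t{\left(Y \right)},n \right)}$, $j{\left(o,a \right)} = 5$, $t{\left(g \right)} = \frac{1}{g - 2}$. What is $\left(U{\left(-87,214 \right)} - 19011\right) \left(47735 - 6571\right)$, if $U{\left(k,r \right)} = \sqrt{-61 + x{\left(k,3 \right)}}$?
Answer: $-782568804 + 41164 i \sqrt{39} \approx -7.8257 \cdot 10^{8} + 2.5707 \cdot 10^{5} i$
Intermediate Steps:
$t{\left(g \right)} = \frac{1}{-2 + g}$
$x{\left(n,Y \right)} = 22$ ($x{\left(n,Y \right)} = -3 + 5^{2} = -3 + 25 = 22$)
$U{\left(k,r \right)} = i \sqrt{39}$ ($U{\left(k,r \right)} = \sqrt{-61 + 22} = \sqrt{-39} = i \sqrt{39}$)
$\left(U{\left(-87,214 \right)} - 19011\right) \left(47735 - 6571\right) = \left(i \sqrt{39} - 19011\right) \left(47735 - 6571\right) = \left(-19011 + i \sqrt{39}\right) 41164 = -782568804 + 41164 i \sqrt{39}$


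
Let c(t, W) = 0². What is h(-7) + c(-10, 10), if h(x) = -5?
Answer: -5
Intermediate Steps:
c(t, W) = 0
h(-7) + c(-10, 10) = -5 + 0 = -5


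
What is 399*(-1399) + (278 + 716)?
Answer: -557207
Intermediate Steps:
399*(-1399) + (278 + 716) = -558201 + 994 = -557207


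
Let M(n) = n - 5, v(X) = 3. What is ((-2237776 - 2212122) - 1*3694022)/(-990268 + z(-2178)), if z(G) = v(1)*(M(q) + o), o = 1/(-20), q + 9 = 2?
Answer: 162878400/19806083 ≈ 8.2236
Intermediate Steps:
q = -7 (q = -9 + 2 = -7)
o = -1/20 ≈ -0.050000
M(n) = -5 + n
z(G) = -723/20 (z(G) = 3*((-5 - 7) - 1/20) = 3*(-12 - 1/20) = 3*(-241/20) = -723/20)
((-2237776 - 2212122) - 1*3694022)/(-990268 + z(-2178)) = ((-2237776 - 2212122) - 1*3694022)/(-990268 - 723/20) = (-4449898 - 3694022)/(-19806083/20) = -8143920*(-20/19806083) = 162878400/19806083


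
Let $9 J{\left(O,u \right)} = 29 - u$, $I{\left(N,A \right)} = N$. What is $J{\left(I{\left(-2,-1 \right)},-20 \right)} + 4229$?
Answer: $\frac{38110}{9} \approx 4234.4$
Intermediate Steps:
$J{\left(O,u \right)} = \frac{29}{9} - \frac{u}{9}$ ($J{\left(O,u \right)} = \frac{29 - u}{9} = \frac{29}{9} - \frac{u}{9}$)
$J{\left(I{\left(-2,-1 \right)},-20 \right)} + 4229 = \left(\frac{29}{9} - - \frac{20}{9}\right) + 4229 = \left(\frac{29}{9} + \frac{20}{9}\right) + 4229 = \frac{49}{9} + 4229 = \frac{38110}{9}$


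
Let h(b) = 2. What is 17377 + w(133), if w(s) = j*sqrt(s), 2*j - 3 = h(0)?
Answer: 17377 + 5*sqrt(133)/2 ≈ 17406.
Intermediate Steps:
j = 5/2 (j = 3/2 + (1/2)*2 = 3/2 + 1 = 5/2 ≈ 2.5000)
w(s) = 5*sqrt(s)/2
17377 + w(133) = 17377 + 5*sqrt(133)/2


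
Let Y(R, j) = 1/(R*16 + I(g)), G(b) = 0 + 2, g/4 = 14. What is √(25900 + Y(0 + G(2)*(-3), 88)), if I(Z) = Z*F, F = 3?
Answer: √3729602/12 ≈ 160.93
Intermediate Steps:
g = 56 (g = 4*14 = 56)
I(Z) = 3*Z (I(Z) = Z*3 = 3*Z)
G(b) = 2
Y(R, j) = 1/(168 + 16*R) (Y(R, j) = 1/(R*16 + 3*56) = 1/(16*R + 168) = 1/(168 + 16*R))
√(25900 + Y(0 + G(2)*(-3), 88)) = √(25900 + 1/(8*(21 + 2*(0 + 2*(-3))))) = √(25900 + 1/(8*(21 + 2*(0 - 6)))) = √(25900 + 1/(8*(21 + 2*(-6)))) = √(25900 + 1/(8*(21 - 12))) = √(25900 + (⅛)/9) = √(25900 + (⅛)*(⅑)) = √(25900 + 1/72) = √(1864801/72) = √3729602/12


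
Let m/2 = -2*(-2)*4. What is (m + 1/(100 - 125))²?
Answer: 638401/625 ≈ 1021.4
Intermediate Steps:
m = 32 (m = 2*(-2*(-2)*4) = 2*(4*4) = 2*16 = 32)
(m + 1/(100 - 125))² = (32 + 1/(100 - 125))² = (32 + 1/(-25))² = (32 - 1/25)² = (799/25)² = 638401/625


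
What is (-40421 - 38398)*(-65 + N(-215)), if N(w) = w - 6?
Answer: 22542234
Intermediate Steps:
N(w) = -6 + w
(-40421 - 38398)*(-65 + N(-215)) = (-40421 - 38398)*(-65 + (-6 - 215)) = -78819*(-65 - 221) = -78819*(-286) = 22542234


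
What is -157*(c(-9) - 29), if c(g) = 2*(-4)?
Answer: 5809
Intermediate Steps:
c(g) = -8
-157*(c(-9) - 29) = -157*(-8 - 29) = -157*(-37) = 5809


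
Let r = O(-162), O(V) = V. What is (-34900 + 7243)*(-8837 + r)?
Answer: 248885343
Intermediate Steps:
r = -162
(-34900 + 7243)*(-8837 + r) = (-34900 + 7243)*(-8837 - 162) = -27657*(-8999) = 248885343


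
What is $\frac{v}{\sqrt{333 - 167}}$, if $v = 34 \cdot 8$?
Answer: $\frac{136 \sqrt{166}}{83} \approx 21.111$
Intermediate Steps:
$v = 272$
$\frac{v}{\sqrt{333 - 167}} = \frac{272}{\sqrt{333 - 167}} = \frac{272}{\sqrt{166}} = 272 \frac{\sqrt{166}}{166} = \frac{136 \sqrt{166}}{83}$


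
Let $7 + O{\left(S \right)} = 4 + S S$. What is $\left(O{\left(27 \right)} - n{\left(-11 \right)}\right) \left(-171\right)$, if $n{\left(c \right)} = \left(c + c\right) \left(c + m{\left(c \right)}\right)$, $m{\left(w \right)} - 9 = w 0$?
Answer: $-116622$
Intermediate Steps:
$m{\left(w \right)} = 9$ ($m{\left(w \right)} = 9 + w 0 = 9 + 0 = 9$)
$O{\left(S \right)} = -3 + S^{2}$ ($O{\left(S \right)} = -7 + \left(4 + S S\right) = -7 + \left(4 + S^{2}\right) = -3 + S^{2}$)
$n{\left(c \right)} = 2 c \left(9 + c\right)$ ($n{\left(c \right)} = \left(c + c\right) \left(c + 9\right) = 2 c \left(9 + c\right)$)
$\left(O{\left(27 \right)} - n{\left(-11 \right)}\right) \left(-171\right) = \left(\left(-3 + 27^{2}\right) - 2 \left(-11\right) \left(9 - 11\right)\right) \left(-171\right) = \left(\left(-3 + 729\right) - 2 \left(-11\right) \left(-2\right)\right) \left(-171\right) = \left(726 - 44\right) \left(-171\right) = 682 \left(-171\right) = -116622$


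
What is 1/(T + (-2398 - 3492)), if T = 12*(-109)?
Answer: -1/7198 ≈ -0.00013893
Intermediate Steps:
T = -1308
1/(T + (-2398 - 3492)) = 1/(-1308 + (-2398 - 3492)) = 1/(-1308 - 5890) = 1/(-7198) = -1/7198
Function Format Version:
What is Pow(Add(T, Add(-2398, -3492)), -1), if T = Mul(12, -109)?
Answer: Rational(-1, 7198) ≈ -0.00013893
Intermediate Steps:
T = -1308
Pow(Add(T, Add(-2398, -3492)), -1) = Pow(Add(-1308, Add(-2398, -3492)), -1) = Pow(Add(-1308, -5890), -1) = Pow(-7198, -1) = Rational(-1, 7198)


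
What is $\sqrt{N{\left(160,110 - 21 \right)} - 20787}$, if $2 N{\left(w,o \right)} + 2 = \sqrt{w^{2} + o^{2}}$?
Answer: $\frac{\sqrt{-83152 + 2 \sqrt{33521}}}{2} \approx 143.86 i$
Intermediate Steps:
$N{\left(w,o \right)} = -1 + \frac{\sqrt{o^{2} + w^{2}}}{2}$ ($N{\left(w,o \right)} = -1 + \frac{\sqrt{w^{2} + o^{2}}}{2} = -1 + \frac{\sqrt{o^{2} + w^{2}}}{2}$)
$\sqrt{N{\left(160,110 - 21 \right)} - 20787} = \sqrt{\left(-1 + \frac{\sqrt{\left(110 - 21\right)^{2} + 160^{2}}}{2}\right) - 20787} = \sqrt{\left(-1 + \frac{\sqrt{\left(110 - 21\right)^{2} + 25600}}{2}\right) - 20787} = \sqrt{\left(-1 + \frac{\sqrt{89^{2} + 25600}}{2}\right) - 20787} = \sqrt{\left(-1 + \frac{\sqrt{7921 + 25600}}{2}\right) - 20787} = \sqrt{\left(-1 + \frac{\sqrt{33521}}{2}\right) - 20787} = \sqrt{-20788 + \frac{\sqrt{33521}}{2}}$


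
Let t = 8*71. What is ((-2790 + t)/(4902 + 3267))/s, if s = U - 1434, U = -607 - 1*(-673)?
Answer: 1111/5587596 ≈ 0.00019883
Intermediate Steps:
U = 66 (U = -607 + 673 = 66)
t = 568
s = -1368 (s = 66 - 1434 = -1368)
((-2790 + t)/(4902 + 3267))/s = ((-2790 + 568)/(4902 + 3267))/(-1368) = -2222/8169*(-1/1368) = 1111/5587596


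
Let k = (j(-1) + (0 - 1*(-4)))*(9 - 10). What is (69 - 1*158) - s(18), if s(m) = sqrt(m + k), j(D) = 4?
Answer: -89 - sqrt(10) ≈ -92.162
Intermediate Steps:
k = -8 (k = (4 + (0 - 1*(-4)))*(9 - 10) = (4 + (0 + 4))*(-1) = (4 + 4)*(-1) = 8*(-1) = -8)
s(m) = sqrt(-8 + m) (s(m) = sqrt(m - 8) = sqrt(-8 + m))
(69 - 1*158) - s(18) = (69 - 1*158) - sqrt(-8 + 18) = (69 - 158) - sqrt(10) = -89 - sqrt(10)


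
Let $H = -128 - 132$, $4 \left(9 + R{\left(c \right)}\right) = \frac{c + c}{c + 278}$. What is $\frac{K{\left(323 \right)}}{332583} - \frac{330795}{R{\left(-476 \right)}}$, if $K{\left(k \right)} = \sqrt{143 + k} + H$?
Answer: $\frac{10891662354295}{256754076} + \frac{\sqrt{466}}{332583} \approx 42421.0$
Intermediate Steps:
$R{\left(c \right)} = -9 + \frac{c}{2 \left(278 + c\right)}$ ($R{\left(c \right)} = -9 + \frac{\left(c + c\right) \frac{1}{c + 278}}{4} = -9 + \frac{2 c \frac{1}{278 + c}}{4} = -9 + \frac{c}{2 \left(278 + c\right)}$)
$H = -260$
$K{\left(k \right)} = -260 + \sqrt{143 + k}$ ($K{\left(k \right)} = \sqrt{143 + k} - 260 = -260 + \sqrt{143 + k}$)
$\frac{K{\left(323 \right)}}{332583} - \frac{330795}{R{\left(-476 \right)}} = \frac{-260 + \sqrt{143 + 323}}{332583} - \frac{330795}{\frac{1}{2} \frac{1}{278 - 476} \left(-5004 - -8092\right)} = \left(-260 + \sqrt{466}\right) \frac{1}{332583} - \frac{330795}{\frac{1}{2} \frac{1}{-198} \left(-5004 + 8092\right)} = \left(- \frac{260}{332583} + \frac{\sqrt{466}}{332583}\right) - \frac{330795}{\frac{1}{2} \left(- \frac{1}{198}\right) 3088} = \left(- \frac{260}{332583} + \frac{\sqrt{466}}{332583}\right) - \frac{330795}{- \frac{772}{99}} = \left(- \frac{260}{332583} + \frac{\sqrt{466}}{332583}\right) - - \frac{32748705}{772} = \left(- \frac{260}{332583} + \frac{\sqrt{466}}{332583}\right) + \frac{32748705}{772} = \frac{10891662354295}{256754076} + \frac{\sqrt{466}}{332583}$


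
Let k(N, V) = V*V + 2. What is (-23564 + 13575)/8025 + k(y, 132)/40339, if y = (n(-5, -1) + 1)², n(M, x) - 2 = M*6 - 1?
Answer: -2458903/3025425 ≈ -0.81275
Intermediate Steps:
n(M, x) = 1 + 6*M (n(M, x) = 2 + (M*6 - 1) = 2 + (6*M - 1) = 2 + (-1 + 6*M) = 1 + 6*M)
y = 784 (y = ((1 + 6*(-5)) + 1)² = ((1 - 30) + 1)² = (-29 + 1)² = (-28)² = 784)
k(N, V) = 2 + V² (k(N, V) = V² + 2 = 2 + V²)
(-23564 + 13575)/8025 + k(y, 132)/40339 = (-23564 + 13575)/8025 + (2 + 132²)/40339 = -9989*1/8025 + (2 + 17424)*(1/40339) = -9989/8025 + 17426*(1/40339) = -9989/8025 + 17426/40339 = -2458903/3025425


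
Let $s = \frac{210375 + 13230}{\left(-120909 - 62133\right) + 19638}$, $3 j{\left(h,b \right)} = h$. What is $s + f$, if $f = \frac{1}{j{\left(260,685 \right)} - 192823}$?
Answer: $- \frac{14365657073}{10497962604} \approx -1.3684$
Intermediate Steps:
$j{\left(h,b \right)} = \frac{h}{3}$
$s = - \frac{24845}{18156}$ ($s = \frac{223605}{-183042 + 19638} = \frac{223605}{-163404} = 223605 \left(- \frac{1}{163404}\right) = - \frac{24845}{18156} \approx -1.3684$)
$f = - \frac{3}{578209}$ ($f = \frac{1}{\frac{1}{3} \cdot 260 - 192823} = \frac{1}{\frac{260}{3} - 192823} = \frac{1}{- \frac{578209}{3}} = - \frac{3}{578209} \approx -5.1884 \cdot 10^{-6}$)
$s + f = - \frac{24845}{18156} - \frac{3}{578209} = - \frac{14365657073}{10497962604}$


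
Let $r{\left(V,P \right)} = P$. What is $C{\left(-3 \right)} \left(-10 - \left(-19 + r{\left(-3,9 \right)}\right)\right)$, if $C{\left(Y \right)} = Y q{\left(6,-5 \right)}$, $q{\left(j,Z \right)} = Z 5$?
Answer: $0$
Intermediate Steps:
$q{\left(j,Z \right)} = 5 Z$
$C{\left(Y \right)} = - 25 Y$ ($C{\left(Y \right)} = Y 5 \left(-5\right) = Y \left(-25\right) = - 25 Y$)
$C{\left(-3 \right)} \left(-10 - \left(-19 + r{\left(-3,9 \right)}\right)\right) = \left(-25\right) \left(-3\right) \left(-10 + \left(19 - 9\right)\right) = 75 \left(-10 + \left(19 - 9\right)\right) = 75 \left(-10 + 10\right) = 75 \cdot 0 = 0$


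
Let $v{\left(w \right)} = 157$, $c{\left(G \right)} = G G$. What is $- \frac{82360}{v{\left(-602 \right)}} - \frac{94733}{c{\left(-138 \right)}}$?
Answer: $- \frac{1583336921}{2989908} \approx -529.56$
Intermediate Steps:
$c{\left(G \right)} = G^{2}$
$- \frac{82360}{v{\left(-602 \right)}} - \frac{94733}{c{\left(-138 \right)}} = - \frac{82360}{157} - \frac{94733}{\left(-138\right)^{2}} = \left(-82360\right) \frac{1}{157} - \frac{94733}{19044} = - \frac{82360}{157} - \frac{94733}{19044} = - \frac{1583336921}{2989908}$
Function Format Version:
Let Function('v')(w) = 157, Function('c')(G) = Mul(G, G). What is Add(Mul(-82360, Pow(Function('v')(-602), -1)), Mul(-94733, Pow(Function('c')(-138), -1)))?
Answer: Rational(-1583336921, 2989908) ≈ -529.56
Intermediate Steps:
Function('c')(G) = Pow(G, 2)
Add(Mul(-82360, Pow(Function('v')(-602), -1)), Mul(-94733, Pow(Function('c')(-138), -1))) = Add(Mul(-82360, Pow(157, -1)), Mul(-94733, Pow(Pow(-138, 2), -1))) = Add(Mul(-82360, Rational(1, 157)), Mul(-94733, Pow(19044, -1))) = Add(Rational(-82360, 157), Mul(-94733, Rational(1, 19044))) = Add(Rational(-82360, 157), Rational(-94733, 19044)) = Rational(-1583336921, 2989908)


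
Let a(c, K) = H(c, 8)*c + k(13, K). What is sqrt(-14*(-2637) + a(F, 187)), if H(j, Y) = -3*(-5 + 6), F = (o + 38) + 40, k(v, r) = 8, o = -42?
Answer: sqrt(36818) ≈ 191.88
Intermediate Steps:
F = 36 (F = (-42 + 38) + 40 = -4 + 40 = 36)
H(j, Y) = -3 (H(j, Y) = -3*1 = -3)
a(c, K) = 8 - 3*c (a(c, K) = -3*c + 8 = 8 - 3*c)
sqrt(-14*(-2637) + a(F, 187)) = sqrt(-14*(-2637) + (8 - 3*36)) = sqrt(36918 + (8 - 108)) = sqrt(36918 - 100) = sqrt(36818)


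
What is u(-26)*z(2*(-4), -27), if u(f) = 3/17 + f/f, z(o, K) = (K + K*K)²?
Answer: 9856080/17 ≈ 5.7977e+5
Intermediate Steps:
z(o, K) = (K + K²)²
u(f) = 20/17 (u(f) = 3*(1/17) + 1 = 3/17 + 1 = 20/17)
u(-26)*z(2*(-4), -27) = 20*((-27)²*(1 - 27)²)/17 = 20*(729*(-26)²)/17 = 20*(729*676)/17 = (20/17)*492804 = 9856080/17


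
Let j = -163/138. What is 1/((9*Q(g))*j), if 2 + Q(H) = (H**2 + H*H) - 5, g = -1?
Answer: 46/2445 ≈ 0.018814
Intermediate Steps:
Q(H) = -7 + 2*H**2 (Q(H) = -2 + ((H**2 + H*H) - 5) = -2 + ((H**2 + H**2) - 5) = -2 + (2*H**2 - 5) = -2 + (-5 + 2*H**2) = -7 + 2*H**2)
j = -163/138 (j = -163*1/138 = -163/138 ≈ -1.1812)
1/((9*Q(g))*j) = 1/((9*(-7 + 2*(-1)**2))*(-163/138)) = 1/((9*(-7 + 2*1))*(-163/138)) = 1/((9*(-7 + 2))*(-163/138)) = 1/((9*(-5))*(-163/138)) = 1/(-45*(-163/138)) = 1/(2445/46) = 46/2445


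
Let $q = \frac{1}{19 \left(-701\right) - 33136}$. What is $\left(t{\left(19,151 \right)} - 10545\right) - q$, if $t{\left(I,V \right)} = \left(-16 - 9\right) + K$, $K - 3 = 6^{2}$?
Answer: $- \frac{489217604}{46455} \approx -10531.0$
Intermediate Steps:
$K = 39$ ($K = 3 + 6^{2} = 3 + 36 = 39$)
$t{\left(I,V \right)} = 14$ ($t{\left(I,V \right)} = \left(-16 - 9\right) + 39 = -25 + 39 = 14$)
$q = - \frac{1}{46455}$ ($q = \frac{1}{-13319 - 33136} = \frac{1}{-46455} = - \frac{1}{46455} \approx -2.1526 \cdot 10^{-5}$)
$\left(t{\left(19,151 \right)} - 10545\right) - q = \left(14 - 10545\right) - - \frac{1}{46455} = -10531 + \frac{1}{46455} = - \frac{489217604}{46455}$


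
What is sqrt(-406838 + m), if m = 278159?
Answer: I*sqrt(128679) ≈ 358.72*I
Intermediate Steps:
sqrt(-406838 + m) = sqrt(-406838 + 278159) = sqrt(-128679) = I*sqrt(128679)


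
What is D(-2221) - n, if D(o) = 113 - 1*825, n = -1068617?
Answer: 1067905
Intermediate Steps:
D(o) = -712 (D(o) = 113 - 825 = -712)
D(-2221) - n = -712 - 1*(-1068617) = -712 + 1068617 = 1067905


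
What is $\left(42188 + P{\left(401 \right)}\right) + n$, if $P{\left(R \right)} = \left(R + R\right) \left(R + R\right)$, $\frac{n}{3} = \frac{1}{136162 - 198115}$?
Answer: $\frac{14154030191}{20651} \approx 6.8539 \cdot 10^{5}$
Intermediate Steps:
$n = - \frac{1}{20651}$ ($n = \frac{3}{136162 - 198115} = \frac{3}{-61953} = 3 \left(- \frac{1}{61953}\right) = - \frac{1}{20651} \approx -4.8424 \cdot 10^{-5}$)
$P{\left(R \right)} = 4 R^{2}$ ($P{\left(R \right)} = 2 R 2 R = 4 R^{2}$)
$\left(42188 + P{\left(401 \right)}\right) + n = \left(42188 + 4 \cdot 401^{2}\right) - \frac{1}{20651} = \left(42188 + 4 \cdot 160801\right) - \frac{1}{20651} = \left(42188 + 643204\right) - \frac{1}{20651} = 685392 - \frac{1}{20651} = \frac{14154030191}{20651}$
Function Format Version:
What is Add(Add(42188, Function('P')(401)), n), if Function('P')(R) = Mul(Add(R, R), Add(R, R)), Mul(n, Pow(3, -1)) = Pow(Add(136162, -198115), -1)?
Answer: Rational(14154030191, 20651) ≈ 6.8539e+5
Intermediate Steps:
n = Rational(-1, 20651) (n = Mul(3, Pow(Add(136162, -198115), -1)) = Mul(3, Pow(-61953, -1)) = Mul(3, Rational(-1, 61953)) = Rational(-1, 20651) ≈ -4.8424e-5)
Function('P')(R) = Mul(4, Pow(R, 2)) (Function('P')(R) = Mul(Mul(2, R), Mul(2, R)) = Mul(4, Pow(R, 2)))
Add(Add(42188, Function('P')(401)), n) = Add(Add(42188, Mul(4, Pow(401, 2))), Rational(-1, 20651)) = Add(Add(42188, Mul(4, 160801)), Rational(-1, 20651)) = Add(Add(42188, 643204), Rational(-1, 20651)) = Add(685392, Rational(-1, 20651)) = Rational(14154030191, 20651)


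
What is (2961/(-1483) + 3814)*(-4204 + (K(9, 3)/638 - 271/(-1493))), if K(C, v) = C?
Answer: -22636923953039801/1412607922 ≈ -1.6025e+7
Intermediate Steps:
(2961/(-1483) + 3814)*(-4204 + (K(9, 3)/638 - 271/(-1493))) = (2961/(-1483) + 3814)*(-4204 + (9/638 - 271/(-1493))) = (2961*(-1/1483) + 3814)*(-4204 + (9*(1/638) - 271*(-1/1493))) = (-2961/1483 + 3814)*(-4204 + (9/638 + 271/1493)) = 5653201*(-4204 + 186335/952534)/1483 = (5653201/1483)*(-4004266601/952534) = -22636923953039801/1412607922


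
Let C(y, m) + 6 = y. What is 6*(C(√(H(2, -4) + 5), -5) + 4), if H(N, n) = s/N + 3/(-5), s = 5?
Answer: -12 + 3*√690/5 ≈ 3.7607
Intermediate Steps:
H(N, n) = -⅗ + 5/N (H(N, n) = 5/N + 3/(-5) = 5/N + 3*(-⅕) = 5/N - ⅗ = -⅗ + 5/N)
C(y, m) = -6 + y
6*(C(√(H(2, -4) + 5), -5) + 4) = 6*((-6 + √((-⅗ + 5/2) + 5)) + 4) = 6*((-6 + √(19/10 + 5)) + 4) = 6*((-6 + √(69/10)) + 4) = 6*((-6 + √690/10) + 4) = 6*(-2 + √690/10) = -12 + 3*√690/5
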